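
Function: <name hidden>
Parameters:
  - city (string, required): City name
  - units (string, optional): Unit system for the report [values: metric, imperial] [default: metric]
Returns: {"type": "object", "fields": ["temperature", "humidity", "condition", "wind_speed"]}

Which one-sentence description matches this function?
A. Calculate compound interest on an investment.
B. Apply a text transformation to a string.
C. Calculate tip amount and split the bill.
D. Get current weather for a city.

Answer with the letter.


Parameters city, units and return ["temperature", "humidity", "condition", "wind_speed"] fit: Get current weather for a city.
D


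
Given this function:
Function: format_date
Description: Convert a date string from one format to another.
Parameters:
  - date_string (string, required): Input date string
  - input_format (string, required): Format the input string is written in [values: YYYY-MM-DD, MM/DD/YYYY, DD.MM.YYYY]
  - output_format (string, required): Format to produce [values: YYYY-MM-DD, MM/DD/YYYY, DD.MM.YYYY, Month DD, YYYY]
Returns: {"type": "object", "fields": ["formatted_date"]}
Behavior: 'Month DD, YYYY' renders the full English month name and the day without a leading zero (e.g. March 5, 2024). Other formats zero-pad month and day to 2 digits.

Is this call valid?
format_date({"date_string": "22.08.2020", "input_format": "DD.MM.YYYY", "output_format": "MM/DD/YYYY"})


Checking all required parameters present and types match... All valid.
Valid


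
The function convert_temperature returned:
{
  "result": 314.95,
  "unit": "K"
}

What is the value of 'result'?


314.95


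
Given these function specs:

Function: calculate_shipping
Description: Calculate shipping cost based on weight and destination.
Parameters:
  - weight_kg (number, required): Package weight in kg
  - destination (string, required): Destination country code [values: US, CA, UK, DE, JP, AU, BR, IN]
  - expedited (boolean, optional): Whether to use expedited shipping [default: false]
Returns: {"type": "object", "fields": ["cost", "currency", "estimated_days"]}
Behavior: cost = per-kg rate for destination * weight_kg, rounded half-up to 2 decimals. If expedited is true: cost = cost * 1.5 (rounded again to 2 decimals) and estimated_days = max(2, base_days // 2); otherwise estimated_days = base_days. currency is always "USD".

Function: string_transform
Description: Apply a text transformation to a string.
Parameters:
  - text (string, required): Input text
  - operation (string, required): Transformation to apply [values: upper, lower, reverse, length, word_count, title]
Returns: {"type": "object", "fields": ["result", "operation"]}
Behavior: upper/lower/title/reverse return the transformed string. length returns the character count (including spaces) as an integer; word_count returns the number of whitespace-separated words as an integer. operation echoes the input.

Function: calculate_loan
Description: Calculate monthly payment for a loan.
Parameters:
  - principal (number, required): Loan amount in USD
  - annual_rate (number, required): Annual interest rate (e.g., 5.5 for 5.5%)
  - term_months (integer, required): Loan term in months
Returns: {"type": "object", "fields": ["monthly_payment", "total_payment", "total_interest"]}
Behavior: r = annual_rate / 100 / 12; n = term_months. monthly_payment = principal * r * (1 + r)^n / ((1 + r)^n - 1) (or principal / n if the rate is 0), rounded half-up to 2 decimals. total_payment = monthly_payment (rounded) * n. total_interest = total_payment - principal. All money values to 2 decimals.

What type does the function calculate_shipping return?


The calculate_shipping spec declares Returns: {"type": "object", "fields": ["cost", "currency", "estimated_days"]}
Type:
object


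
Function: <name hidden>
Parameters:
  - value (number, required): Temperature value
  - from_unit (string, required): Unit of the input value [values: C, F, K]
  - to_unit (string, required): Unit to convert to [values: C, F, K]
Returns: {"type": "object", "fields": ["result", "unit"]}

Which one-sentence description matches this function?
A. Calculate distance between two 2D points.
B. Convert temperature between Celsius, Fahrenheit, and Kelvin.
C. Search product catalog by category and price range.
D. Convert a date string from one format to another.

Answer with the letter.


Parameters value, from_unit, to_unit and return ["result", "unit"] fit: Convert temperature between Celsius, Fahrenheit, and Kelvin.
B


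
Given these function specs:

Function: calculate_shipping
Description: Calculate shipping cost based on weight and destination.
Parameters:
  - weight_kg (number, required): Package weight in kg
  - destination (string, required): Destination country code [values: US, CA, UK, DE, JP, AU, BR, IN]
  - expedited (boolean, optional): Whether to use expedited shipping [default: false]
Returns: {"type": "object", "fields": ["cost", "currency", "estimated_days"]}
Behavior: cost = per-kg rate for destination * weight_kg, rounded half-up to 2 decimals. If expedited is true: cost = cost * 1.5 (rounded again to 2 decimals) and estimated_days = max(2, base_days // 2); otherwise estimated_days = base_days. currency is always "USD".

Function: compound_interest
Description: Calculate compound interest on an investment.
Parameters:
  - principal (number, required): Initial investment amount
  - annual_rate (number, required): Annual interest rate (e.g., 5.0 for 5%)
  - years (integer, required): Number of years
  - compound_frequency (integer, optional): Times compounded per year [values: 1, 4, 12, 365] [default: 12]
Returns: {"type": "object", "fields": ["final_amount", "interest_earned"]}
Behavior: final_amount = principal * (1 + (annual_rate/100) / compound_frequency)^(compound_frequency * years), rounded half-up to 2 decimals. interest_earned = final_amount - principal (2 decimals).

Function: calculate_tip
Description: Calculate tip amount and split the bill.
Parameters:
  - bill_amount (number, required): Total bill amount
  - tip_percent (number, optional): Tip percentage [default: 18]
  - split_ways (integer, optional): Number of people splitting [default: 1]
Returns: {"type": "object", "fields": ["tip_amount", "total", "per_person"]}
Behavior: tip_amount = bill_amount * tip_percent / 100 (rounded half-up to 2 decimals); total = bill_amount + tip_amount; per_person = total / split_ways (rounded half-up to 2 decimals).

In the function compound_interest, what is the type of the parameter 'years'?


The compound_interest spec declares:
  - years (integer, required): Number of years
Type:
integer


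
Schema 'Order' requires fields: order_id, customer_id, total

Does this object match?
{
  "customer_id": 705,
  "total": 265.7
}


Checking required fields...
Missing: order_id
Invalid - missing required field 'order_id'


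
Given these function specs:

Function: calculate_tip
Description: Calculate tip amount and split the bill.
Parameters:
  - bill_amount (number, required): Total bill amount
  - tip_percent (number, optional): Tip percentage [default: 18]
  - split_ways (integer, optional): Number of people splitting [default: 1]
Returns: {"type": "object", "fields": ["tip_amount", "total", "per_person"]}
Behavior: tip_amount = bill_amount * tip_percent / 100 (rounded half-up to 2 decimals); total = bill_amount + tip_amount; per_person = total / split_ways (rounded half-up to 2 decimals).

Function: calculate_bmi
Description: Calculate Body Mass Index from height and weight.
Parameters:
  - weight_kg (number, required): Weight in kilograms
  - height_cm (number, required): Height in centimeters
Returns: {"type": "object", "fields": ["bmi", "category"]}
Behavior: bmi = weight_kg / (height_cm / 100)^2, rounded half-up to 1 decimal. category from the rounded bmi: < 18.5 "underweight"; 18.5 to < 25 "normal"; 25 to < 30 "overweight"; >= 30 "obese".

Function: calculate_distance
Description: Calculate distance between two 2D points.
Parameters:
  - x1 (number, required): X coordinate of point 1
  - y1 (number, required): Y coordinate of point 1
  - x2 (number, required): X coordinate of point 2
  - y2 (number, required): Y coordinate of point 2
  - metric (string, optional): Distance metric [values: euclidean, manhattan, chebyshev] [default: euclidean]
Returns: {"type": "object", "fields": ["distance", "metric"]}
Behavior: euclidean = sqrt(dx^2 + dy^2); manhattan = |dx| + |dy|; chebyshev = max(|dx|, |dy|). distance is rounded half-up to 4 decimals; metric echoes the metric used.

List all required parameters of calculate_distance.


Parameters of calculate_distance and their required/optional flag:
  x1: required
  y1: required
  x2: required
  y2: required
  metric: optional
x1, x2, y1, y2


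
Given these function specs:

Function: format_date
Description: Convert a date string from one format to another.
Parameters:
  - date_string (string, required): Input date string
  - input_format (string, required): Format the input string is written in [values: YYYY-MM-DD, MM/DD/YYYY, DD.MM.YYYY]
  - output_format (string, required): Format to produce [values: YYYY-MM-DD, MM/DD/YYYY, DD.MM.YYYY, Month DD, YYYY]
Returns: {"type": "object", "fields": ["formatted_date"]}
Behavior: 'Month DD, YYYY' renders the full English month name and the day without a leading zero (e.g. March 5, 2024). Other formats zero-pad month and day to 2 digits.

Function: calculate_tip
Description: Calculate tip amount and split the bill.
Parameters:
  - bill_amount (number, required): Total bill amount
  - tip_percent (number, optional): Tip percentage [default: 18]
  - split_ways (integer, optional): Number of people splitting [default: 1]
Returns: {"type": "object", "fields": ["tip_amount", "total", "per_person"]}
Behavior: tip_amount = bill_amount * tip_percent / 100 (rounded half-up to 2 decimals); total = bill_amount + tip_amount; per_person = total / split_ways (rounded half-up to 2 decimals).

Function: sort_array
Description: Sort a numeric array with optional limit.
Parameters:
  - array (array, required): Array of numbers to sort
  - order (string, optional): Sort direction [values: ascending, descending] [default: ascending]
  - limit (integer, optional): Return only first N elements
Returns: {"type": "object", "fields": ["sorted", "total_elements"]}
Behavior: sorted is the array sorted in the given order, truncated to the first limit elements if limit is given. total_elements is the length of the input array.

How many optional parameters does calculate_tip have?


Parameters of calculate_tip: bill_amount (required), tip_percent (optional), split_ways (optional)
Optional count:
2


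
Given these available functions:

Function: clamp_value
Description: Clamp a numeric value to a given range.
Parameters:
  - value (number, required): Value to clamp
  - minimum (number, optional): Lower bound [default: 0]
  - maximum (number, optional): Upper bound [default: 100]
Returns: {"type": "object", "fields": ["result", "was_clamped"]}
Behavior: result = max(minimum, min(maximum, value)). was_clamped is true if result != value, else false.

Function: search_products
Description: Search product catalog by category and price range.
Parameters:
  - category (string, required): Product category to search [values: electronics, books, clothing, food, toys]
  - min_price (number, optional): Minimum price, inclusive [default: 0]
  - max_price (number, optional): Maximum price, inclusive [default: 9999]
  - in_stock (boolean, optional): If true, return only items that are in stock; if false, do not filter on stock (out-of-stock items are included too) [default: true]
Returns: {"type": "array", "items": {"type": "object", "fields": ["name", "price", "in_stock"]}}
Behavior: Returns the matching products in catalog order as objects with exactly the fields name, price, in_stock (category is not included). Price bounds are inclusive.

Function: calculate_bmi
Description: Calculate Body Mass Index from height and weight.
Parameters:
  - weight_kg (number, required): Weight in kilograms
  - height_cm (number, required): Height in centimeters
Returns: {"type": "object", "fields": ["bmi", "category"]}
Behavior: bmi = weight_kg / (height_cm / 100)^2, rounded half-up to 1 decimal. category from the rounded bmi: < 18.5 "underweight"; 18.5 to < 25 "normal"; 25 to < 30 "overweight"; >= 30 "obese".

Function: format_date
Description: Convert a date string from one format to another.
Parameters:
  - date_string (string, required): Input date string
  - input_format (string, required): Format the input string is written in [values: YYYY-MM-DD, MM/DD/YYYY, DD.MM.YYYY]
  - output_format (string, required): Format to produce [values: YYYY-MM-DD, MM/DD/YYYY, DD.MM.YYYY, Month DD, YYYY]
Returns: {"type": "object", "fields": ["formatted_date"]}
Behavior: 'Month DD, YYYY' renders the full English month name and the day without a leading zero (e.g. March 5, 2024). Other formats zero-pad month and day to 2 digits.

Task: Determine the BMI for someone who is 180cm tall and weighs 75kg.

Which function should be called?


The task needs a function whose description is: Calculate Body Mass Index from height and weight.
calculate_bmi


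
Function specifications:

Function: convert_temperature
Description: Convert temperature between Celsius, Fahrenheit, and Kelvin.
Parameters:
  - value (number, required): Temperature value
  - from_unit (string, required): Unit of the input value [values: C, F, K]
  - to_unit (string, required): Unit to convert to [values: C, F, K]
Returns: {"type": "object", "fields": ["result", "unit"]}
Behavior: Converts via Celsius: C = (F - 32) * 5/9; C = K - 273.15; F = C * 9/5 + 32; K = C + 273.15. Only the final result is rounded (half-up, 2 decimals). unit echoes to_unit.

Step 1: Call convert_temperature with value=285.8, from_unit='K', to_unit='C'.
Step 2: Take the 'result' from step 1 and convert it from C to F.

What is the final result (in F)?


Step 1: convert_temperature(value=285.8, from_unit=K, to_unit=C)
  To C: 285.8 - 273.15 = 12.65
  Target is C: 12.65
  Round to 2 decimals: 12.65
  -> result = 12.65 C
Step 2: convert_temperature(value=12.65, from_unit=C, to_unit=F)
  Input already in C: 12.65
  To F: 12.65 * 9/5 + 32 = 54.77
  Round to 2 decimals: 54.77
  -> result = 54.77 F
54.77 F


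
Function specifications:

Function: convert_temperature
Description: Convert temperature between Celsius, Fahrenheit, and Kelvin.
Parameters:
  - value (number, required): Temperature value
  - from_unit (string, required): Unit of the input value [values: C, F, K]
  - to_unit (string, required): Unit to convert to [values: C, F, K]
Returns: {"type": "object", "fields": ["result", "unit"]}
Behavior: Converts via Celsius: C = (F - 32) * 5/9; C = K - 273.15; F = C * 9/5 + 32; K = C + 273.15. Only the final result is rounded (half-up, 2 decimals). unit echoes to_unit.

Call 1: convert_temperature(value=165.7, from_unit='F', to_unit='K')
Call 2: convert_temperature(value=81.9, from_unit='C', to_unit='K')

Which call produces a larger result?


Call 1:
  To C: (165.7 - 32) * 5/9 = 74.277778
  To K: 74.277778 + 273.15 = 347.427778
  Round to 2 decimals: 347.43
  -> 347.43 K
Call 2:
  Input already in C: 81.9
  To K: 81.9 + 273.15 = 355.05
  Round to 2 decimals: 355.05
  -> 355.05 K
Call 2 (355.05 K)


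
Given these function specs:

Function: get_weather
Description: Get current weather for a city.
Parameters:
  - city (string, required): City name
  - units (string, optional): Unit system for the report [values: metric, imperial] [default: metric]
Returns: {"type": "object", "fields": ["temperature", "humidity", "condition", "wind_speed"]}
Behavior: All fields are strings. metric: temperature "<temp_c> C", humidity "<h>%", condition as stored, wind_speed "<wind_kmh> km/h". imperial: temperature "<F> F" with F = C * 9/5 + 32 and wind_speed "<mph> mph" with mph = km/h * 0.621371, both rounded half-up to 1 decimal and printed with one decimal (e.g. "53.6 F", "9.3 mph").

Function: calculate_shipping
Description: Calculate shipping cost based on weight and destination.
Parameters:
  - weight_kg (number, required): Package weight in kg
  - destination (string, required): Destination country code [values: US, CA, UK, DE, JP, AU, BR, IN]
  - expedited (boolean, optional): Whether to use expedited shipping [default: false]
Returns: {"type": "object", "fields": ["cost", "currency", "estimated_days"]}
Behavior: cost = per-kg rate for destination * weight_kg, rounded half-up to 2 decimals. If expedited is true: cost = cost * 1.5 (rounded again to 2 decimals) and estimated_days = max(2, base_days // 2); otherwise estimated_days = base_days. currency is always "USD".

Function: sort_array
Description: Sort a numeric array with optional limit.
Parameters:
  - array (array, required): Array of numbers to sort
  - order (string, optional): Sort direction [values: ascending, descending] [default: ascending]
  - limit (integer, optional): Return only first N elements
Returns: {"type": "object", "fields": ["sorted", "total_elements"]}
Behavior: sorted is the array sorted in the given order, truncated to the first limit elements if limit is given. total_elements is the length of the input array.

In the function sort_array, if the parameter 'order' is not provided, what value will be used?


The sort_array spec declares:
  - order (string, optional): Sort direction [values: ascending, descending] [default: ascending]
Default:
ascending


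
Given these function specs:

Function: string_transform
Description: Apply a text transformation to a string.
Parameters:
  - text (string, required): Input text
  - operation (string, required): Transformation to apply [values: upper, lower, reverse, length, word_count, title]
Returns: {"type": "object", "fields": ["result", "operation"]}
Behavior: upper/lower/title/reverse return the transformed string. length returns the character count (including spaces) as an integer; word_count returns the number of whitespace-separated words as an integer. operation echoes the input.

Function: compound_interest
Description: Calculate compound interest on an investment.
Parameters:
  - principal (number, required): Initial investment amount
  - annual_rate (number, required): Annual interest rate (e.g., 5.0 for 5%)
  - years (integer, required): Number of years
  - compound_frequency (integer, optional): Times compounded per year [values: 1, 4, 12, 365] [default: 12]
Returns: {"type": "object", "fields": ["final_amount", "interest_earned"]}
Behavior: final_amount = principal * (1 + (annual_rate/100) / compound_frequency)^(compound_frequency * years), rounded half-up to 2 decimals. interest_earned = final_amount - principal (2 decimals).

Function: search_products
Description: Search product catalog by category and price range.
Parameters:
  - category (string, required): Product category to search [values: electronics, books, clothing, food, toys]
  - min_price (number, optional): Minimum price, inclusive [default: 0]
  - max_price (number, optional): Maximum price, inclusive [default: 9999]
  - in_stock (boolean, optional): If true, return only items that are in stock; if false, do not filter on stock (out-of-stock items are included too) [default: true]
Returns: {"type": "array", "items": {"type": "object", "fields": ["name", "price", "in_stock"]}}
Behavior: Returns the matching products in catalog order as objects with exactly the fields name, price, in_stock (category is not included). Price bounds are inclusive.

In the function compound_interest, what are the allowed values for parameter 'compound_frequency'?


The compound_interest spec declares:
  - compound_frequency (integer, optional): Times compounded per year [values: 1, 4, 12, 365] [default: 12]
Allowed values:
1, 4, 12, 365


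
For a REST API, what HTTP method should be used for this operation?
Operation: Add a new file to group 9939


GET = read, POST = create, PUT = update/replace, DELETE = remove
This operation is a create.
POST


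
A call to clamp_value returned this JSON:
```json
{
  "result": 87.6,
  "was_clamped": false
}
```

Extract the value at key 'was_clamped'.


false


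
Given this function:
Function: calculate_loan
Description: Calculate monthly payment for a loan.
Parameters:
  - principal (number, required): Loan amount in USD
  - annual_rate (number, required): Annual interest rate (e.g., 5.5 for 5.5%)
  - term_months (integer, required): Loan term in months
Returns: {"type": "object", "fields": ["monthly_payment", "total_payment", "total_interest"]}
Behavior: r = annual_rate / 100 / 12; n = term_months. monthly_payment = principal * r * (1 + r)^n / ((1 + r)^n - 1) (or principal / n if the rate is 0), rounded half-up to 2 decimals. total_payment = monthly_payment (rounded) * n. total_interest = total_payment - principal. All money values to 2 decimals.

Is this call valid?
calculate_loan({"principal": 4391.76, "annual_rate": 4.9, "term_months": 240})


Checking all required parameters present and types match... All valid.
Valid


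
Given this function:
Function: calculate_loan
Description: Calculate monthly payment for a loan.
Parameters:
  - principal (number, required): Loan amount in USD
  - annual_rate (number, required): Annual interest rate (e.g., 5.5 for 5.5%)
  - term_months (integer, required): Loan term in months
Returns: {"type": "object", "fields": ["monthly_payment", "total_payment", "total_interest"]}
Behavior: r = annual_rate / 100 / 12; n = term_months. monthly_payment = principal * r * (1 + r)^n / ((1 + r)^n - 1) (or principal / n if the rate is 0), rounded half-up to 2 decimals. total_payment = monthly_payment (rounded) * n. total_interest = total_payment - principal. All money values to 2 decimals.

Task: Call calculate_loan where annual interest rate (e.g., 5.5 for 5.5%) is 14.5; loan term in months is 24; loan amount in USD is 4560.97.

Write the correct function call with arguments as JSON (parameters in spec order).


Mapping each described value to its parameter name:
  'Annual interest rate (e.g., 5.5 for 5.5%)' -> annual_rate = 14.5
  'Loan term in months' -> term_months = 24
  'Loan amount in USD' -> principal = 4560.97
calculate_loan({"principal": 4560.97, "annual_rate": 14.5, "term_months": 24})


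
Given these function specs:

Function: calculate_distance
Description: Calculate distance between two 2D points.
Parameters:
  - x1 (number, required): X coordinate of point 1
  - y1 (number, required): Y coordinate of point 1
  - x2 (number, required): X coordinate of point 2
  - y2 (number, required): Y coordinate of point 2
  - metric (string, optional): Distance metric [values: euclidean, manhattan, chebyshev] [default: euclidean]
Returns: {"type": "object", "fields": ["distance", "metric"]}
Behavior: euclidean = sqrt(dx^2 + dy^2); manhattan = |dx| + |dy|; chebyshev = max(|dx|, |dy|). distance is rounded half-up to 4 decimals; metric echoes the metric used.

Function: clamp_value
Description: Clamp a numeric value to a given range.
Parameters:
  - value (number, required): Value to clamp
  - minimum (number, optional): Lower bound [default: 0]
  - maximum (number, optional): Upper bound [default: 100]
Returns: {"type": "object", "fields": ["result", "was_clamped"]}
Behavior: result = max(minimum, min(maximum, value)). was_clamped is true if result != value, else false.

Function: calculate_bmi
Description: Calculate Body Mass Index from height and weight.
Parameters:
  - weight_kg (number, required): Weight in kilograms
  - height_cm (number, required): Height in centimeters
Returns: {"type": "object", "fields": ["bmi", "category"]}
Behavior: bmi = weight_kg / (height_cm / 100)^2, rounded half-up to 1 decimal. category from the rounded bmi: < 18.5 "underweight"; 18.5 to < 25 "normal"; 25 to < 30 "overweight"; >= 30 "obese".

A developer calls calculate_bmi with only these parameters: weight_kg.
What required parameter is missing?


Required parameters: weight_kg, height_cm
Provided: weight_kg
Missing: height_cm
height_cm


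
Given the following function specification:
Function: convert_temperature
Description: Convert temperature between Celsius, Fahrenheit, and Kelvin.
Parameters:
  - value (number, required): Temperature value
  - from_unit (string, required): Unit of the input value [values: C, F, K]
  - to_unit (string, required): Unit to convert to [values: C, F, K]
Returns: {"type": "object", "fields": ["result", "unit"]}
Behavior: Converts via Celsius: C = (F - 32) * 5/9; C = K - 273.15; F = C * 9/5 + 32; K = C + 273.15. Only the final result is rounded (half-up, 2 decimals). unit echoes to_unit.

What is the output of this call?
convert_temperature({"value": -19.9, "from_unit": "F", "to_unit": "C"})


To C: (-19.9 - 32) * 5/9 = -28.833333
Target is C: -28.833333
Round to 2 decimals: -28.83
Output:
{"result": -28.83, "unit": "C"}


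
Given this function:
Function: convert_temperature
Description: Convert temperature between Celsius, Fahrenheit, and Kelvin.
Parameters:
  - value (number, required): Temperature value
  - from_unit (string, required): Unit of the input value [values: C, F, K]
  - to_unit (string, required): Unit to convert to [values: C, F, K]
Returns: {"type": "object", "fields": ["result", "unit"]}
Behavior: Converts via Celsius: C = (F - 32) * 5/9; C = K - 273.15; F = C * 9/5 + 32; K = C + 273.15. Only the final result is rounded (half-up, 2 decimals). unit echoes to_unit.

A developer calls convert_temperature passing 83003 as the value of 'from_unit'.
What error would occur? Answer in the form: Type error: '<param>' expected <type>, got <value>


Spec: 'from_unit' is declared as string; 83003 is an integer.
Type error: 'from_unit' expected string, got 83003


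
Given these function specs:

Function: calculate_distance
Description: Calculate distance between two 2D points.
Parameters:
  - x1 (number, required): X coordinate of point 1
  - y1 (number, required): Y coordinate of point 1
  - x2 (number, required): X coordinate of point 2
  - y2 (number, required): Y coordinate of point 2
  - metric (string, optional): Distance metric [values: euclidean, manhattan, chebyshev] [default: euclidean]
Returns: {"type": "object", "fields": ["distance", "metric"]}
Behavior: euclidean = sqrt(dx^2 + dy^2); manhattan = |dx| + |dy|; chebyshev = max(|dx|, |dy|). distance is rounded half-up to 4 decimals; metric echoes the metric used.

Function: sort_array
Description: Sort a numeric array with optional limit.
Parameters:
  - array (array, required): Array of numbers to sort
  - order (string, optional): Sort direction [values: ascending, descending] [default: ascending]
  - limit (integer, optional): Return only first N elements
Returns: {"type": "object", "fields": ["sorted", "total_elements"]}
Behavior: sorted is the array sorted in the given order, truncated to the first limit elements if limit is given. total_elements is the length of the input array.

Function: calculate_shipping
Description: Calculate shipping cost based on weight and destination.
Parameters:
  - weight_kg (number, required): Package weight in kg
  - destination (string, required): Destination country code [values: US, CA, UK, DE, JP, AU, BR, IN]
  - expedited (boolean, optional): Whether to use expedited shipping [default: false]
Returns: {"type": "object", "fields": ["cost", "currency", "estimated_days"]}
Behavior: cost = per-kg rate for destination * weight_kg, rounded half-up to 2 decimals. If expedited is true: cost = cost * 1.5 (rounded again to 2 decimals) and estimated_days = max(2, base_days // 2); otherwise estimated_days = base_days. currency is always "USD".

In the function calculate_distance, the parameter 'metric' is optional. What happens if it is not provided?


The calculate_distance spec declares:
  - metric (string, optional): Distance metric [values: euclidean, manhattan, chebyshev] [default: euclidean]
It defaults to euclidean


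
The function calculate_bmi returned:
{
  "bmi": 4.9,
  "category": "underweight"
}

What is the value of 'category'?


underweight


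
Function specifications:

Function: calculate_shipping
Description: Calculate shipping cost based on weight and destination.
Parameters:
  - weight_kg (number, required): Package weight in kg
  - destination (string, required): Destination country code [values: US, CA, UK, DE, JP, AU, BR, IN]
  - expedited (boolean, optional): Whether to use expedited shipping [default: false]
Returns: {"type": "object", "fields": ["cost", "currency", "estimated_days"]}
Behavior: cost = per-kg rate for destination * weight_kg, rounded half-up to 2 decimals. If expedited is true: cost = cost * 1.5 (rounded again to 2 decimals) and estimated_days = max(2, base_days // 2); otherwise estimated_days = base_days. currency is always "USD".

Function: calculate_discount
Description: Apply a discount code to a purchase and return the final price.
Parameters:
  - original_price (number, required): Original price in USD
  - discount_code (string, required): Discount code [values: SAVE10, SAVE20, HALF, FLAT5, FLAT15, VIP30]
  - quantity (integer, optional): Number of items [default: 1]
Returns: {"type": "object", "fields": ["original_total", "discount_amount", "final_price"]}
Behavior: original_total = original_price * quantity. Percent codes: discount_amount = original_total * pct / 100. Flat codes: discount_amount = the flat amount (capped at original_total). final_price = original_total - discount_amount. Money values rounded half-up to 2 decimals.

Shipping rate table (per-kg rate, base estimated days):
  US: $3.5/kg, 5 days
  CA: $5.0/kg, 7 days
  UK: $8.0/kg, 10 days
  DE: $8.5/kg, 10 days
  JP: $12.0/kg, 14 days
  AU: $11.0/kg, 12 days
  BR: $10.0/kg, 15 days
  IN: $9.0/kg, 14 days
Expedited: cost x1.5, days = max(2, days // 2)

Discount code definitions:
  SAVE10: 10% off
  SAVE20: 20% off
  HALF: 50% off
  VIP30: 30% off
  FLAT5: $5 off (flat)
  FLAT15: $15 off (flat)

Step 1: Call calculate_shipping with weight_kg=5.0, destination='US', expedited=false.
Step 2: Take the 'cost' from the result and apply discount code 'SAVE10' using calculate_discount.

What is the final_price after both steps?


Step 1: calculate_shipping(weight_kg=5.0, destination=US, expedited=false)
  Rate for US: $3.5/kg, base 5 days
  cost = 3.5 * 5.0 = 17.5 -> 17.50
  expedited not set/false: estimated_days = 5
  -> cost = 17.50 USD
Step 2: calculate_discount(original_price=17.5, discount_code=SAVE10, quantity=1)
  original_total = 17.5 * 1 = 17.50
  SAVE10 = 10% off: discount_amount = 17.50 * 10/100 = 1.75 -> 1.75
  final_price = 17.50 - 1.75 = 15.75
  -> final_price = 15.75
$15.75


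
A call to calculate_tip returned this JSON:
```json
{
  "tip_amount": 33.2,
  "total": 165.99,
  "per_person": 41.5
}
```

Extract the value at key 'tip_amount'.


33.2


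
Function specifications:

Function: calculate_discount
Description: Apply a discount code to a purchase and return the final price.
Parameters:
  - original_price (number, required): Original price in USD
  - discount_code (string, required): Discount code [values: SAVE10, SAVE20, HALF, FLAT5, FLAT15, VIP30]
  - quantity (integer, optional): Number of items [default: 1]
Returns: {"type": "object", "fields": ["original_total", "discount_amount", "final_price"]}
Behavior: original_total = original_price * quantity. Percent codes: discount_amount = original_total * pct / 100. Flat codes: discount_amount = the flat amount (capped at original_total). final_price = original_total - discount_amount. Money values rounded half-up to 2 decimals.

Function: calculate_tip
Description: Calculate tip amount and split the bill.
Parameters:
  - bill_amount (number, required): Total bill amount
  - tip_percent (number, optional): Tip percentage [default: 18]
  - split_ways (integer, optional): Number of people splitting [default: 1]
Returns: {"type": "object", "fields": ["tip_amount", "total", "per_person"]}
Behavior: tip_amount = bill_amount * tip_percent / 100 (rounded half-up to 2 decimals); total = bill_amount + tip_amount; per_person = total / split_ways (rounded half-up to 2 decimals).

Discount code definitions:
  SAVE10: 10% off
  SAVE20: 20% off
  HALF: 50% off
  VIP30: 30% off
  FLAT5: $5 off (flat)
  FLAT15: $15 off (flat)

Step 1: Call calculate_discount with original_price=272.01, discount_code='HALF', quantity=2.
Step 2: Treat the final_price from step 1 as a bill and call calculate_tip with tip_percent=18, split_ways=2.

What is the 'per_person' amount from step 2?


Step 1: calculate_discount(original_price=272.01, discount_code=HALF, quantity=2)
  original_total = 272.01 * 2 = 544.02
  HALF = 50% off: discount_amount = 544.02 * 50/100 = 272.01 -> 272.01
  final_price = 544.02 - 272.01 = 272.01
  -> final_price = 272.01
Step 2: calculate_tip(bill_amount=272.01, tip_percent=18, split_ways=2)
  tip_amount = 272.01 * 18/100 = 48.9618 -> 48.96
  total = 272.01 + 48.96 = 320.97
  per_person = 320.97 / 2 = 160.485 -> 160.49
  -> per_person = 160.49
$160.49


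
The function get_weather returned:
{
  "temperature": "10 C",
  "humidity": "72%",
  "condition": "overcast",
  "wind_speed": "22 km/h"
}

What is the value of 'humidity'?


72%


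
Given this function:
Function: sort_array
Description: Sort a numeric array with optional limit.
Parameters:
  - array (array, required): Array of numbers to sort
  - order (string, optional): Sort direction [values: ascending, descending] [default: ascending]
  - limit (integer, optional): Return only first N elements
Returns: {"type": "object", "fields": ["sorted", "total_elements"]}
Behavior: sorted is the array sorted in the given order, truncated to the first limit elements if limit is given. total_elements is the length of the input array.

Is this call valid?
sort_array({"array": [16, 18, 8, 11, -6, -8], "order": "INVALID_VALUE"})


Checking parameter values...
Parameter 'order' has value 'INVALID_VALUE' not in allowed: ascending, descending
Invalid - 'order' must be one of ascending, descending


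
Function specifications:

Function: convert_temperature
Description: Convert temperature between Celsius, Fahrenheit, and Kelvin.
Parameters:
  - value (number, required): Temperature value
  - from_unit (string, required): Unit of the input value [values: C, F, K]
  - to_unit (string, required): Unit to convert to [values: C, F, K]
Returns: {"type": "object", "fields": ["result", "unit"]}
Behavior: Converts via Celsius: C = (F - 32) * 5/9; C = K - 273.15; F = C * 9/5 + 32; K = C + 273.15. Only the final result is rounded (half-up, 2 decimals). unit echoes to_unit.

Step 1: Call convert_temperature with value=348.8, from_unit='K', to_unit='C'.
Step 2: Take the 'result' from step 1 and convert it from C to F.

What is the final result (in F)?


Step 1: convert_temperature(value=348.8, from_unit=K, to_unit=C)
  To C: 348.8 - 273.15 = 75.65
  Target is C: 75.65
  Round to 2 decimals: 75.65
  -> result = 75.65 C
Step 2: convert_temperature(value=75.65, from_unit=C, to_unit=F)
  Input already in C: 75.65
  To F: 75.65 * 9/5 + 32 = 168.17
  Round to 2 decimals: 168.17
  -> result = 168.17 F
168.17 F


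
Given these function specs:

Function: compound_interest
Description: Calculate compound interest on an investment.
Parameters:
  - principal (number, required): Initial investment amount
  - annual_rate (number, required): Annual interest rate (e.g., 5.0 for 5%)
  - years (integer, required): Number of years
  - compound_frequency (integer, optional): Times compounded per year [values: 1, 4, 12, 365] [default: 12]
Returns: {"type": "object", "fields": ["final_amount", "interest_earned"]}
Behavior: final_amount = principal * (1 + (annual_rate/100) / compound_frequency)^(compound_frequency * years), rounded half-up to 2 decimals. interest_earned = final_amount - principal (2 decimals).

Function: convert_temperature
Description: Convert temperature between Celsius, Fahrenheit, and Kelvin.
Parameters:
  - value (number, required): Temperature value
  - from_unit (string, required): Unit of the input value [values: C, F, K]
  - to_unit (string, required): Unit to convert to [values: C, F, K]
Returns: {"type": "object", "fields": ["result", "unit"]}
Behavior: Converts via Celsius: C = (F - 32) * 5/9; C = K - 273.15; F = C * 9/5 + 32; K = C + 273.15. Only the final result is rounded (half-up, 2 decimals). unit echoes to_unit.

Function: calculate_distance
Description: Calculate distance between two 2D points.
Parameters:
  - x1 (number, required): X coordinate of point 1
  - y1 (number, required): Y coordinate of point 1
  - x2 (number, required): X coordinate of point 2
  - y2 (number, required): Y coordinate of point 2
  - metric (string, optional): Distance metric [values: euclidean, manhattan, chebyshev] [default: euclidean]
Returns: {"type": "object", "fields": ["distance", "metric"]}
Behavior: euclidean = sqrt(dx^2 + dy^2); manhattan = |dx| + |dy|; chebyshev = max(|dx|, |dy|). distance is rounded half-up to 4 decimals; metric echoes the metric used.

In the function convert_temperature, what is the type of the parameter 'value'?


The convert_temperature spec declares:
  - value (number, required): Temperature value
Type:
number


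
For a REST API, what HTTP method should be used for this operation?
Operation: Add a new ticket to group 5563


GET = read, POST = create, PUT = update/replace, DELETE = remove
This operation is a create.
POST


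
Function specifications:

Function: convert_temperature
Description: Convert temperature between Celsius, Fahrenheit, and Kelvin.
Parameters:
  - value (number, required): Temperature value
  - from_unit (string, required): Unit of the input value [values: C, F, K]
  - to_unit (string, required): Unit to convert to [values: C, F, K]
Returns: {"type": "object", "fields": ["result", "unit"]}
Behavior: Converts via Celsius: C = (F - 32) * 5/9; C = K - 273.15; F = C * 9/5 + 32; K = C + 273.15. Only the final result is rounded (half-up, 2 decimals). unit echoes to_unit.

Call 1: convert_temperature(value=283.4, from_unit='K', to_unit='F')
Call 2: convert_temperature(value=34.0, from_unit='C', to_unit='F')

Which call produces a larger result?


Call 1:
  To C: 283.4 - 273.15 = 10.25
  To F: 10.25 * 9/5 + 32 = 50.45
  Round to 2 decimals: 50.45
  -> 50.45 F
Call 2:
  Input already in C: 34
  To F: 34 * 9/5 + 32 = 93.2
  Round to 2 decimals: 93.2
  -> 93.2 F
Call 2 (93.2 F)


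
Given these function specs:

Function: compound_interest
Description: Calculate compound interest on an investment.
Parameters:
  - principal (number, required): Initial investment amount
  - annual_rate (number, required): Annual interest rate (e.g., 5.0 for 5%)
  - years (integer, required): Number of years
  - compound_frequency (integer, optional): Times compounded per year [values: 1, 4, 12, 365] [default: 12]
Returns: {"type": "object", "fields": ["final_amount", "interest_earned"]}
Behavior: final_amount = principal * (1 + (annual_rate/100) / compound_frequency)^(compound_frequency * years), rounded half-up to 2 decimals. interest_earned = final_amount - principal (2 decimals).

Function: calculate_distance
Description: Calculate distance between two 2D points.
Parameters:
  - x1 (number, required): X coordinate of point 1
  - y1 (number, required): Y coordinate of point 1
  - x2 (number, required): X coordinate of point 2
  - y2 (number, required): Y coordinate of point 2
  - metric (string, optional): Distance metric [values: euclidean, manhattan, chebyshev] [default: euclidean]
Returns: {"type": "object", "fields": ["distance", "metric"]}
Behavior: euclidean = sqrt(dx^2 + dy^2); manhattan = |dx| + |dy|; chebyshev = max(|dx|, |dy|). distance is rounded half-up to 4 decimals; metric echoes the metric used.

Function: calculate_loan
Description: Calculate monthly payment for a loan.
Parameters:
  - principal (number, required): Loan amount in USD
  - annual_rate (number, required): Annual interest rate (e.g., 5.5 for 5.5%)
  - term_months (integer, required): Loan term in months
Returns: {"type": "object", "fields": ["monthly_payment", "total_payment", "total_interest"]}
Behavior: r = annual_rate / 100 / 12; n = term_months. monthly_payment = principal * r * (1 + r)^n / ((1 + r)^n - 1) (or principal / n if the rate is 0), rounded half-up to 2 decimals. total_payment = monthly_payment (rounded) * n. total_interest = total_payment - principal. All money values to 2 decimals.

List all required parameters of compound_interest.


Parameters of compound_interest and their required/optional flag:
  principal: required
  annual_rate: required
  years: required
  compound_frequency: optional
annual_rate, principal, years
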